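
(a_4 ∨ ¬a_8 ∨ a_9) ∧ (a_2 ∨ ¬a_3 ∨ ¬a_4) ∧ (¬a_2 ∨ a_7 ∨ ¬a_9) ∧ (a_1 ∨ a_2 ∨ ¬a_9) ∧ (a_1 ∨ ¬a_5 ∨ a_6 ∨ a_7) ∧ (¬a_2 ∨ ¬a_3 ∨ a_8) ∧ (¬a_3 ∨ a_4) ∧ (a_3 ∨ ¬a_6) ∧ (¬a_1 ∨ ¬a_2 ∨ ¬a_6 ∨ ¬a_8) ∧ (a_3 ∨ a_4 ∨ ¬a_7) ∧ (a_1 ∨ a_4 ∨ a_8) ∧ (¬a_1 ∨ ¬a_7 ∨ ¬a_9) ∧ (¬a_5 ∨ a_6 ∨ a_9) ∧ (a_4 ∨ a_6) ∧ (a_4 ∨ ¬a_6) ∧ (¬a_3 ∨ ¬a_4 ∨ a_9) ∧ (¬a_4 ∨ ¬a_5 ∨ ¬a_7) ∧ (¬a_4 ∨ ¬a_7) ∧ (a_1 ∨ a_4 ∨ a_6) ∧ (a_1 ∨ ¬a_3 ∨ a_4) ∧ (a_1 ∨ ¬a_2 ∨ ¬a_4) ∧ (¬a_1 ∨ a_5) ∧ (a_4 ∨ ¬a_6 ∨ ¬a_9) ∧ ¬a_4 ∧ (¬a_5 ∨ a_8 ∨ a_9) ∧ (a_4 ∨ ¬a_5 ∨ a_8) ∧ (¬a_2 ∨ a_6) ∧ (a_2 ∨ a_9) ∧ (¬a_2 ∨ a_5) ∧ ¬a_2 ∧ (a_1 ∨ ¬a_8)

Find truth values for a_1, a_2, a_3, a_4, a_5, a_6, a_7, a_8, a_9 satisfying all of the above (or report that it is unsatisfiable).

Case a_4 = True:
  Clause (¬a_4) is falsified — contradiction.
Case a_4 = False:
  (¬a_3 ∨ a_4) forces a_3 = False.
  (a_3 ∨ ¬a_6) forces a_6 = False.
  Clause (a_4 ∨ a_6) is falsified — contradiction.
Both cases fail, so the formula is unsatisfiable.

No satisfying assignment exists.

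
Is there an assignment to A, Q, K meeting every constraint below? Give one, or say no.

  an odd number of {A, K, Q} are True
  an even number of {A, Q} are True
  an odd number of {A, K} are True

A = False, Q = False, K = True

{A, K, Q}: 1 true → odd ✓
{A, Q}: 0 true → even ✓
{A, K}: 1 true → odd ✓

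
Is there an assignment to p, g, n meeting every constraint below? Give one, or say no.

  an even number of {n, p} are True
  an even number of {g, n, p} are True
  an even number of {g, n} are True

p = False; g = False; n = False

{n, p}: 0 true → even ✓
{g, n, p}: 0 true → even ✓
{g, n}: 0 true → even ✓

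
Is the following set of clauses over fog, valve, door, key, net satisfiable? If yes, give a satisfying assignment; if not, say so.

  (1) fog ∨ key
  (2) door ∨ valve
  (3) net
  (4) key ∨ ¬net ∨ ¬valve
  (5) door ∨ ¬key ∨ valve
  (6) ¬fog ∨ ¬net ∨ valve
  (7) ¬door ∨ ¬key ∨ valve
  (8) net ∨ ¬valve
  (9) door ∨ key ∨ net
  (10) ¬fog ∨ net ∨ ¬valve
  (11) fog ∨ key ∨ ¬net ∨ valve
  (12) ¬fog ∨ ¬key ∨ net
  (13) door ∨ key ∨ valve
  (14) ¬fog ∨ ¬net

fog = False; valve = True; door = False; key = True; net = True

Unit clause (net) forces net = True.
In (¬fog ∨ ¬net) only ¬fog is left, so fog = False.
In (fog ∨ key) only key is left, so key = True.
Set valve = True.
Set door = False.
All clauses satisfied.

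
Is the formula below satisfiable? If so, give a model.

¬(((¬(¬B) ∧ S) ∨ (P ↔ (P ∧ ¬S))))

P = True, B = False, S = True

  ¬(((¬(¬B) ∧ S) ∨ (P ↔ (P ∧ ¬S)))) = True
    (¬(¬B) ∧ S) ∨ (P ↔ (P ∧ ¬S)) = False
      ¬(¬B) ∧ S = False
        ¬(¬B) = False
          ¬B = True
      P ↔ (P ∧ ¬S) = False
        P ∧ ¬S = False
          ¬S = False
The formula evaluates to True.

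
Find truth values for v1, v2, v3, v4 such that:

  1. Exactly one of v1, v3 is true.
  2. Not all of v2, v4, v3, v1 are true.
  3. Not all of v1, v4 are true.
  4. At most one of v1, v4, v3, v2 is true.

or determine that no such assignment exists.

v1=F; v2=F; v3=T; v4=F

  (1) {v1, v3}: 1 true — exactly one ✓
  (2) {v2, v4, v3, v1}: 1/4 true — not all ✓
  (3) {v1, v4}: 0/2 true — not all ✓
  (4) {v1, v4, v3, v2}: 1 true — at most one ✓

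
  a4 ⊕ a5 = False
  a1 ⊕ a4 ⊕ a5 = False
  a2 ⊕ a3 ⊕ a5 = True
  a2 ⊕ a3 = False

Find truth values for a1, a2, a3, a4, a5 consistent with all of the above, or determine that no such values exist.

a1: False, a2: True, a3: True, a4: True, a5: True

a4 ⊕ a5 = T ⊕ T = False ✓
a1 ⊕ a4 ⊕ a5 = F ⊕ T ⊕ T = False ✓
a2 ⊕ a3 ⊕ a5 = T ⊕ T ⊕ T = True ✓
a2 ⊕ a3 = T ⊕ T = False ✓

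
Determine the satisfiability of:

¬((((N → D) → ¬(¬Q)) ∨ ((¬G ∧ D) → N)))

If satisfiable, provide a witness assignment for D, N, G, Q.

D=T, N=F, G=F, Q=F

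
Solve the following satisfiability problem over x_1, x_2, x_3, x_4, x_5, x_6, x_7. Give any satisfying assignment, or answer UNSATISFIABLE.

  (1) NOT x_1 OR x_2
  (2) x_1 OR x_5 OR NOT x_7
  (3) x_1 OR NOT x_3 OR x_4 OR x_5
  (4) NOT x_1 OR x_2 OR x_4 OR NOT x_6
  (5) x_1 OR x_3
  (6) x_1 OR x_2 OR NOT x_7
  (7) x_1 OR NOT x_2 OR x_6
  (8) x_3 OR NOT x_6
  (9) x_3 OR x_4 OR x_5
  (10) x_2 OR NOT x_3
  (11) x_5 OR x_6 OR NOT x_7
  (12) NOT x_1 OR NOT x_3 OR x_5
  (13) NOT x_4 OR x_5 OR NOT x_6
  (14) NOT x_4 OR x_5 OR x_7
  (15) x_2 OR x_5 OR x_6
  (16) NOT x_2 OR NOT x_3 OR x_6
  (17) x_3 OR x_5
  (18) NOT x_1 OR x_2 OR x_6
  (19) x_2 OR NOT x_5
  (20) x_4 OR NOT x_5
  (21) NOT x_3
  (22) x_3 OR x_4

x_1 = True; x_2 = True; x_3 = False; x_4 = True; x_5 = True; x_6 = False; x_7 = True

Unit clause (NOT x_3) forces x_3 = False.
In (x_3 OR x_4) only x_4 is left, so x_4 = True.
In (x_1 OR x_3) only x_1 is left, so x_1 = True.
In (x_3 OR NOT x_6) only NOT x_6 is left, so x_6 = False.
In (x_3 OR x_5) only x_5 is left, so x_5 = True.
In (NOT x_1 OR x_2 OR x_6) only x_2 is left, so x_2 = True.
Set x_7 = True.
All clauses satisfied.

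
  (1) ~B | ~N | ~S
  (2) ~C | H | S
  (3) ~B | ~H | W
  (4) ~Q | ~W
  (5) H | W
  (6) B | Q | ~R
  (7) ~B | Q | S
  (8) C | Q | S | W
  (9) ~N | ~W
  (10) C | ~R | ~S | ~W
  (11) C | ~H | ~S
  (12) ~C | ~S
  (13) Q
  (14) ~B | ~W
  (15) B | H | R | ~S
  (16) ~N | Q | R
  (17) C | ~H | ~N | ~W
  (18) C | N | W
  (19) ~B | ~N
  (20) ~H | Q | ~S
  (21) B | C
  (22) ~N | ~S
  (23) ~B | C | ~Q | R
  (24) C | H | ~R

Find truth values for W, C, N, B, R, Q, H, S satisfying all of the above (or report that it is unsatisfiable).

W = False; C = True; N = True; B = False; R = True; Q = True; H = True; S = False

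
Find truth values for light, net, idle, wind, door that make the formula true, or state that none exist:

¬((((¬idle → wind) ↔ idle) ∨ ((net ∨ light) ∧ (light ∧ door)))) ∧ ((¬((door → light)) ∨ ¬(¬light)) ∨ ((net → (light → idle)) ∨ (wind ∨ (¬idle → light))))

light = False, net = False, idle = False, wind = True, door = False

  ¬((((¬idle → wind) ↔ idle) ∨ ((net ∨ light) ∧ (light ∧ door)))) = True
    ((¬idle → wind) ↔ idle) ∨ ((net ∨ light) ∧ (light ∧ door)) = False
      (¬idle → wind) ↔ idle = False
        ¬idle → wind = True
          ¬idle = True
      (net ∨ light) ∧ (light ∧ door) = False
        net ∨ light = False
        light ∧ door = False
  (¬((door → light)) ∨ ¬(¬light)) ∨ ((net → (light → idle)) ∨ (wind ∨ (¬idle → light))) = True
    ¬((door → light)) ∨ ¬(¬light) = False
      ¬((door → light)) = False
        door → light = True
      ¬(¬light) = False
        ¬light = True
    (net → (light → idle)) ∨ (wind ∨ (¬idle → light)) = True
      net → (light → idle) = True
        light → idle = True
      wind ∨ (¬idle → light) = True
        ¬idle → light = False
          ¬idle = True
Both conjuncts True, so the formula holds.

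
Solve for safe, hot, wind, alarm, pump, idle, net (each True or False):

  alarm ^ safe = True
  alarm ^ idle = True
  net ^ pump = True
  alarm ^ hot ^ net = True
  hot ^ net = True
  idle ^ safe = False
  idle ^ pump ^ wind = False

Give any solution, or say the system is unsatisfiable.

safe = True, hot = True, wind = False, alarm = False, pump = True, idle = True, net = False

alarm ^ safe = F ^ T = True ✓
alarm ^ idle = F ^ T = True ✓
net ^ pump = F ^ T = True ✓
alarm ^ hot ^ net = F ^ T ^ F = True ✓
hot ^ net = T ^ F = True ✓
idle ^ safe = T ^ T = False ✓
idle ^ pump ^ wind = T ^ T ^ F = False ✓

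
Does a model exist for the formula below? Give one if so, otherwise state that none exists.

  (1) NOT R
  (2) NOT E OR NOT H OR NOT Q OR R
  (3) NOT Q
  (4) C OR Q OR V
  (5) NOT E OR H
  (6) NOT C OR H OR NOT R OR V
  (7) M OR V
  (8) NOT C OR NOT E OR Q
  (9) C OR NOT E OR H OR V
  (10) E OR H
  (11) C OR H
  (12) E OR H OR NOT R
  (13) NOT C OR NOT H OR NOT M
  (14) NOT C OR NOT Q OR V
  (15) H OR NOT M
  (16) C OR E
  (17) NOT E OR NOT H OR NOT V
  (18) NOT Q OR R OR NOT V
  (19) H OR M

V = True; M = False; H = True; E = False; R = False; Q = False; C = True

Unit clause (NOT R) forces R = False.
Unit clause (NOT Q) forces Q = False.
Try V = False:
  (C OR Q OR V) forces C = True.
  (M OR V) forces M = True.
  (NOT C OR NOT E OR Q) forces E = False.
  (E OR H) forces H = True.
  clause (NOT C OR NOT H OR NOT M) is falsified — backtrack.
So V = True.
Set M = False.
  then (H OR M) forces H = True.
  then (NOT E OR NOT H OR NOT V) forces E = False.
  then (C OR E) forces C = True.
All clauses satisfied.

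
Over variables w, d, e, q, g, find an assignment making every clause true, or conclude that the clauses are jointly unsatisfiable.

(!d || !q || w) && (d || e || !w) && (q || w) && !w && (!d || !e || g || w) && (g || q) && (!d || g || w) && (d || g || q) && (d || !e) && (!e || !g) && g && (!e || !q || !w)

Unit clause (!w) forces w = False.
Unit clause (g) forces g = True.
In (q || w) only q is left, so q = True.
In (!e || !g) only !e is left, so e = False.
In (!d || !q || w) only !d is left, so d = False.
All clauses satisfied.

w = False, d = False, e = False, q = True, g = True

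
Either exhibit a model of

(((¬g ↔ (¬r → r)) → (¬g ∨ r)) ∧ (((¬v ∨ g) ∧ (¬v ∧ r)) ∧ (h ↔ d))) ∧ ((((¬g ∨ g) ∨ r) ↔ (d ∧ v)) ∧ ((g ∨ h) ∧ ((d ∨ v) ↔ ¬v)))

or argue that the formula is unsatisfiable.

No satisfying assignment exists.

Case r = True: the formula simplifies to (((¬v ∨ g) ∧ ¬v) ∧ (h ↔ d)) ∧ ((d ∧ v) ∧ ((g ∨ h) ∧ ((d ∨ v) ↔ ¬v))).
  v = True: the conjunct ¬v is False.
  v = False: the conjunct v is False.
Case r = False: the conjunct r is False.
Both cases fail — unsatisfiable.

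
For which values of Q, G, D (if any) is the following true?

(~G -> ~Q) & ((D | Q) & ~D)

Q=T, G=T, D=F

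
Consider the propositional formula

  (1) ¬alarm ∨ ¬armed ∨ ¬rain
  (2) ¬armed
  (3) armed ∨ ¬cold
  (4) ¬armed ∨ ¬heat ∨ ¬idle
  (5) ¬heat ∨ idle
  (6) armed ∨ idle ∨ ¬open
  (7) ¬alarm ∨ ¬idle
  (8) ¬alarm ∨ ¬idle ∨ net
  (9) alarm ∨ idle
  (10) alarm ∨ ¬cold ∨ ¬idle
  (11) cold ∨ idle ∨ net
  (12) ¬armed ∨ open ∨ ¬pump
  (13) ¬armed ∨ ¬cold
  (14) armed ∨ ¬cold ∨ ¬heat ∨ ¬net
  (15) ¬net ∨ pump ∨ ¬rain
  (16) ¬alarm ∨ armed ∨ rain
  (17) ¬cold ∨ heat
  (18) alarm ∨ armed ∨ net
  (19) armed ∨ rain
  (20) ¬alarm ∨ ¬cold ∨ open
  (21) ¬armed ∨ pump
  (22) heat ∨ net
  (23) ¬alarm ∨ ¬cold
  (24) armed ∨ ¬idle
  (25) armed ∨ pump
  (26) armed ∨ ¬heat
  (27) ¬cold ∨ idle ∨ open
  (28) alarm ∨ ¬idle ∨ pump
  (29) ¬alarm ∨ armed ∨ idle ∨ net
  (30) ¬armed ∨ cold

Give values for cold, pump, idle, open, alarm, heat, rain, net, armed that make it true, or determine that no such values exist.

Unit clause (¬armed) forces armed = False.
In (armed ∨ ¬cold) only ¬cold is left, so cold = False.
In (armed ∨ rain) only rain is left, so rain = True.
In (armed ∨ ¬idle) only ¬idle is left, so idle = False.
In (armed ∨ pump) only pump is left, so pump = True.
In (armed ∨ ¬heat) only ¬heat is left, so heat = False.
In (armed ∨ idle ∨ ¬open) only ¬open is left, so open = False.
In (alarm ∨ idle) only alarm is left, so alarm = True.
In (cold ∨ idle ∨ net) only net is left, so net = True.
All clauses satisfied.

cold = False, pump = True, idle = False, open = False, alarm = True, heat = False, rain = True, net = True, armed = False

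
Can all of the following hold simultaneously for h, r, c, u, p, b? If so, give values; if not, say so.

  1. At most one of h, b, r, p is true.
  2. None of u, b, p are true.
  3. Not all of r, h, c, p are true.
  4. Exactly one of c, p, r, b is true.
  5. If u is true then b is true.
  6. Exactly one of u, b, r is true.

h = False; r = True; c = False; u = False; p = False; b = False

  (1) {h, b, r, p}: 1 true — at most one ✓
  (2) {u, b, p}: 0 true — none ✓
  (3) {r, h, c, p}: 1/4 true — not all ✓
  (4) {c, p, r, b}: 1 true — exactly one ✓
  (5) u=F ⇒ b: vacuous ✓
  (6) {u, b, r}: 1 true — exactly one ✓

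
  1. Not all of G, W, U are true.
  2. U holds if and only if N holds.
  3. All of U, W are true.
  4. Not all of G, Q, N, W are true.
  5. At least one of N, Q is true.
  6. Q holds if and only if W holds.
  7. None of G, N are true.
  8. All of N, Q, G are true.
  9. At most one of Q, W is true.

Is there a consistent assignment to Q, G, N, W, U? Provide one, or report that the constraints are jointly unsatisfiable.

Case G = True:
  Constraint (7) is violated (G=T) — contradiction.
Case G = False:
  Constraint (8) is violated (G=F) — contradiction.
Both cases fail — unsatisfiable.

Unsatisfiable — no assignment works.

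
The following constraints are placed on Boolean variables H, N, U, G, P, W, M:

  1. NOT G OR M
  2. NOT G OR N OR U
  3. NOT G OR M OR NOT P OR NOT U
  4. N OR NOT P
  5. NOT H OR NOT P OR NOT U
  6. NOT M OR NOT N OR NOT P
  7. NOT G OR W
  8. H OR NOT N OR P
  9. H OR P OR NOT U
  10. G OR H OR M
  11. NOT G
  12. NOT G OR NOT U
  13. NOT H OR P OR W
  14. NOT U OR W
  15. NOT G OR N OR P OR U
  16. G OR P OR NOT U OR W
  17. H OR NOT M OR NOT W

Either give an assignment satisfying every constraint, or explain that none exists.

Unit clause (NOT G) forces G = False.
Set H = True.
Set N = True.
Set U = True.
  then (NOT H OR NOT P OR NOT U) forces P = False.
  then (NOT H OR P OR W) forces W = True.
Set M = False.
All clauses satisfied.

H = True, N = True, U = True, G = False, P = False, W = True, M = False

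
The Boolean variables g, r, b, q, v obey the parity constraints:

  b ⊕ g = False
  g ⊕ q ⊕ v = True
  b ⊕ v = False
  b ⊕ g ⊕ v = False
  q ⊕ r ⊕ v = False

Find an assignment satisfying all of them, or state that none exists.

g = False; r = True; b = False; q = True; v = False

b ⊕ g = F ⊕ F = False ✓
g ⊕ q ⊕ v = F ⊕ T ⊕ F = True ✓
b ⊕ v = F ⊕ F = False ✓
b ⊕ g ⊕ v = F ⊕ F ⊕ F = False ✓
q ⊕ r ⊕ v = T ⊕ T ⊕ F = False ✓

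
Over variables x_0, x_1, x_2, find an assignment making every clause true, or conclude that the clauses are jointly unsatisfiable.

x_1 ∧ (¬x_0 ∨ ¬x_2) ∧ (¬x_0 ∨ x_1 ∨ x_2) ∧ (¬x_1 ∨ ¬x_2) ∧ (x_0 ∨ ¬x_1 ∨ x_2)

x_0 = True, x_1 = True, x_2 = False

Unit clause (x_1) forces x_1 = True.
In (¬x_1 ∨ ¬x_2) only ¬x_2 is left, so x_2 = False.
In (x_0 ∨ ¬x_1 ∨ x_2) only x_0 is left, so x_0 = True.
All clauses satisfied.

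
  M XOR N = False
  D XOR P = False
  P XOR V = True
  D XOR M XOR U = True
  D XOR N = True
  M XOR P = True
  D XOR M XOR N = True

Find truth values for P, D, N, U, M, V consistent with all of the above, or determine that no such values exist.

P = True, D = True, N = False, U = False, M = False, V = False

M XOR N = F XOR F = False ✓
D XOR P = T XOR T = False ✓
P XOR V = T XOR F = True ✓
D XOR M XOR U = T XOR F XOR F = True ✓
D XOR N = T XOR F = True ✓
M XOR P = F XOR T = True ✓
D XOR M XOR N = T XOR F XOR F = True ✓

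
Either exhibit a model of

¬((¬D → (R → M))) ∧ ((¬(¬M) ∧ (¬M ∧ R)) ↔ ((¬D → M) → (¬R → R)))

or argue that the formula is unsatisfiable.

Case R = True: the formula simplifies to ¬((¬D → M)) ∧ (¬(¬M) ∧ ¬M).
  M = True: the conjunct ¬((¬D → M)) becomes ¬((¬D → True)) = False.
  M = False: the conjunct ¬(¬M) becomes ¬(¬False) = False.
Case R = False: the conjunct ¬((¬D → (R → M))) becomes ¬((¬D → True)) = False.
Both cases fail — unsatisfiable.

The formula is unsatisfiable.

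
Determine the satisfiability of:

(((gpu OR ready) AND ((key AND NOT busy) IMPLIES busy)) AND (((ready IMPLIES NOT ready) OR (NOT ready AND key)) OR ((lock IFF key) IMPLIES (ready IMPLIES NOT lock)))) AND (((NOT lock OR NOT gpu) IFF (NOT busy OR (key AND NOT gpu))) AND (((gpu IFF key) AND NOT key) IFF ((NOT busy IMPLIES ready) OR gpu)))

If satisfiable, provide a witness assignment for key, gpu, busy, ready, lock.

key: False, gpu: False, busy: False, ready: True, lock: False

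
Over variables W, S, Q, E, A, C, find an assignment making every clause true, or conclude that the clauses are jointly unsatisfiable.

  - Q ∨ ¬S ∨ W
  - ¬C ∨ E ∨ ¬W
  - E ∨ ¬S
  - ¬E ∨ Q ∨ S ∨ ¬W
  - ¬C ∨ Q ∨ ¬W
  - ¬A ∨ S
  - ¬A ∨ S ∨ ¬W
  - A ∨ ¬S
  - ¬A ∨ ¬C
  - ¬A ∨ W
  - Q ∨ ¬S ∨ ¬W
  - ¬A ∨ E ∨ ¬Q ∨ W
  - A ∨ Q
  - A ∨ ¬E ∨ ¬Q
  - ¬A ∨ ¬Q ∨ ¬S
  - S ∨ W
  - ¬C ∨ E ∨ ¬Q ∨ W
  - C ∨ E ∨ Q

W = True, S = False, Q = True, E = False, A = False, C = False

Try W = False:
  (¬A ∨ W) forces A = False.
  (A ∨ ¬S) forces S = False.
  clause (S ∨ W) is falsified — backtrack.
So W = True.
Set S = False.
  then (¬A ∨ S) forces A = False.
  then (A ∨ Q) forces Q = True.
  then (A ∨ ¬E ∨ ¬Q) forces E = False.
  then (¬C ∨ E ∨ ¬W) forces C = False.
All clauses satisfied.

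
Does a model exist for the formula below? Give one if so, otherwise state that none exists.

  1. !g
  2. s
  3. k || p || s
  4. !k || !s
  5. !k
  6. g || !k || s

g = False; p = False; k = False; s = True

Unit clause (!g) forces g = False.
Unit clause (s) forces s = True.
In (!k || !s) only !k is left, so k = False.
Set p = False.
Check each clause:
  (!g): !g holds.
  (s): s holds.
  (k || p || s): s holds.
  (!k || !s): !k holds.
  (!k): !k holds.
  (g || !k || s): !k holds.
All clauses satisfied.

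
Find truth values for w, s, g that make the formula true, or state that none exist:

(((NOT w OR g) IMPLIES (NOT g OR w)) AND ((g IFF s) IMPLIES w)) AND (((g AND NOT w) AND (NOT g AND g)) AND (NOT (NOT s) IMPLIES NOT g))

Case g = True: the conjunct NOT g is False.
Case g = False: the conjunct g is False.
Both cases fail — unsatisfiable.

Unsatisfiable — no assignment works.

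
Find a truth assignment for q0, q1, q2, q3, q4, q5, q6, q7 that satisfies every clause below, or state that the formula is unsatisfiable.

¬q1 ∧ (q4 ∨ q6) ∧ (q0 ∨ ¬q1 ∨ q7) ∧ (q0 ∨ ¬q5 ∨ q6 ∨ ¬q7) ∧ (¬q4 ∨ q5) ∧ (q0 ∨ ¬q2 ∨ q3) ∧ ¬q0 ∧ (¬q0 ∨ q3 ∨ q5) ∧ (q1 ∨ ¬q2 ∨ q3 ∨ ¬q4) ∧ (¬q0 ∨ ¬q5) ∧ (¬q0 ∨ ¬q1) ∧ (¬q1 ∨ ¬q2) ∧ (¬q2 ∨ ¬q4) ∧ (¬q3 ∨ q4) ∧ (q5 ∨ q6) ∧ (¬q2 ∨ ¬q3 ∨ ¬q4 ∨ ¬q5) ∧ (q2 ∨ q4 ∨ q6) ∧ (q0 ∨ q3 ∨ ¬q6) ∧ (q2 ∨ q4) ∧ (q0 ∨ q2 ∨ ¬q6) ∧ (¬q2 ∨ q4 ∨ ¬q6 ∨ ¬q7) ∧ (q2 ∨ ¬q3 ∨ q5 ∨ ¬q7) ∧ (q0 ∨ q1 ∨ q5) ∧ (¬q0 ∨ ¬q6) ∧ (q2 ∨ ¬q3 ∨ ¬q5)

Unit clause (¬q1) forces q1 = False.
Unit clause (¬q0) forces q0 = False.
In (q0 ∨ q1 ∨ q5) only q5 is left, so q5 = True.
Try q2 = True:
  (q0 ∨ ¬q2 ∨ q3) forces q3 = True.
  (¬q2 ∨ ¬q4) forces q4 = False.
  clause (¬q3 ∨ q4) is falsified — backtrack.
So q2 = False.
  then (q2 ∨ q4) forces q4 = True.
  then (q0 ∨ q2 ∨ ¬q6) forces q6 = False.
  then (q2 ∨ ¬q3 ∨ ¬q5) forces q3 = False.
  then (q0 ∨ ¬q5 ∨ q6 ∨ ¬q7) forces q7 = False.
All clauses satisfied.

q0 = False, q1 = False, q2 = False, q3 = False, q4 = True, q5 = True, q6 = False, q7 = False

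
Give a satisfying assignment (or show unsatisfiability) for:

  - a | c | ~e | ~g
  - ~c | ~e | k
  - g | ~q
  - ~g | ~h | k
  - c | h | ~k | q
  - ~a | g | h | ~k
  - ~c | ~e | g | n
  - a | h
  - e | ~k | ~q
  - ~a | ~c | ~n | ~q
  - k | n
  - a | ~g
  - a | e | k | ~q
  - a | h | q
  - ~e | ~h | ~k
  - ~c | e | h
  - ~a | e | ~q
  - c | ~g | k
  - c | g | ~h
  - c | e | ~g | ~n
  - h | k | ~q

g = False, q = False, a = True, e = False, n = True, c = True, h = True, k = True

Set g = False.
  then (g | ~q) forces q = False.
Set a = True.
Set e = False.
Set n = True.
Set c = True.
  then (~c | e | h) forces h = True.
Set k = True.
All clauses satisfied.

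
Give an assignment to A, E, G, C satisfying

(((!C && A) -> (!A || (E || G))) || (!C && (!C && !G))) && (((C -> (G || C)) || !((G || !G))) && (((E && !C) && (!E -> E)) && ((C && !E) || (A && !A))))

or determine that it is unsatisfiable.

UNSATISFIABLE

Case E = True: the formula simplifies to ((C -> (G || C)) || !((G || !G))) && (!C && (A && !A)).
  A = True: the conjunct !A is False.
  A = False: the conjunct A is False.
Case E = False: the conjunct E is False.
Both cases fail — unsatisfiable.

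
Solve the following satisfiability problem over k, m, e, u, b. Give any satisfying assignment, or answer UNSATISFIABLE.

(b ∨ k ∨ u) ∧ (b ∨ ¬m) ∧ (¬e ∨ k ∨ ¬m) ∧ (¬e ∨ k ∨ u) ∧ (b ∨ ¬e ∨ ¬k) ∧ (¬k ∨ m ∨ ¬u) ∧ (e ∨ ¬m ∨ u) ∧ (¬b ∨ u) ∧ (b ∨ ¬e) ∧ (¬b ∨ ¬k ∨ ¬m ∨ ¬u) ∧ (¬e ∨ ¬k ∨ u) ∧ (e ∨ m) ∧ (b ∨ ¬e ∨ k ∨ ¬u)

k = False, m = True, e = False, u = True, b = True

Set k = False.
Set m = True.
  then (b ∨ ¬m) forces b = True.
  then (¬e ∨ k ∨ ¬m) forces e = False.
  then (e ∨ ¬m ∨ u) forces u = True.
All clauses satisfied.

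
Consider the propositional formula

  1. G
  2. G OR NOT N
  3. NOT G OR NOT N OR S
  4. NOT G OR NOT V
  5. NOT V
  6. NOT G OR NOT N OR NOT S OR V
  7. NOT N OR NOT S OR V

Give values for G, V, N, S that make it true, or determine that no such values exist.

G = True, V = False, N = False, S = False

Unit clause (G) forces G = True.
In (NOT G OR NOT V) only NOT V is left, so V = False.
Try N = True:
  (NOT G OR NOT N OR S) forces S = True.
  clause (NOT G OR NOT N OR NOT S OR V) is falsified — backtrack.
So N = False.
Set S = False.
Check each clause:
  (G): G holds.
  (G OR NOT N): G holds.
  (NOT G OR NOT N OR S): NOT N holds.
  (NOT G OR NOT V): NOT V holds.
  (NOT V): NOT V holds.
  (NOT G OR NOT N OR NOT S OR V): NOT N holds.
  (NOT N OR NOT S OR V): NOT N holds.
All clauses satisfied.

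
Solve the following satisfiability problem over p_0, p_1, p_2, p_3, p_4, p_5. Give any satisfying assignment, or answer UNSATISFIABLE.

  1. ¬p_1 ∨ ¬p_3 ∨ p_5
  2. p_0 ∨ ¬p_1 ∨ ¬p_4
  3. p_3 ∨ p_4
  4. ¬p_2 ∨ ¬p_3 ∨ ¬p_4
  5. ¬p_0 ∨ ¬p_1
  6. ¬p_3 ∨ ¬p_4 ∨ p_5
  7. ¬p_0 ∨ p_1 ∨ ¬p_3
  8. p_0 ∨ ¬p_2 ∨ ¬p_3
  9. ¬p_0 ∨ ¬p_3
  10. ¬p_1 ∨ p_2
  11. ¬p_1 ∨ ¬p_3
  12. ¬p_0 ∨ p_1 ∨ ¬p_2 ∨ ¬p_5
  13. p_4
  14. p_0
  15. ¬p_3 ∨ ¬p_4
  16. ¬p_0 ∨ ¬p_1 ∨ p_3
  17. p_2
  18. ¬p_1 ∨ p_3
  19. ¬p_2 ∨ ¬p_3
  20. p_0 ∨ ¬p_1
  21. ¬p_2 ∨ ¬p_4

The formula is unsatisfiable.

Case p_2 = True:
  (p_4) forces p_4 = True.
  Clause (¬p_2 ∨ ¬p_4) is falsified — contradiction.
Case p_2 = False:
  Clause (p_2) is falsified — contradiction.
Both cases fail, so the formula is unsatisfiable.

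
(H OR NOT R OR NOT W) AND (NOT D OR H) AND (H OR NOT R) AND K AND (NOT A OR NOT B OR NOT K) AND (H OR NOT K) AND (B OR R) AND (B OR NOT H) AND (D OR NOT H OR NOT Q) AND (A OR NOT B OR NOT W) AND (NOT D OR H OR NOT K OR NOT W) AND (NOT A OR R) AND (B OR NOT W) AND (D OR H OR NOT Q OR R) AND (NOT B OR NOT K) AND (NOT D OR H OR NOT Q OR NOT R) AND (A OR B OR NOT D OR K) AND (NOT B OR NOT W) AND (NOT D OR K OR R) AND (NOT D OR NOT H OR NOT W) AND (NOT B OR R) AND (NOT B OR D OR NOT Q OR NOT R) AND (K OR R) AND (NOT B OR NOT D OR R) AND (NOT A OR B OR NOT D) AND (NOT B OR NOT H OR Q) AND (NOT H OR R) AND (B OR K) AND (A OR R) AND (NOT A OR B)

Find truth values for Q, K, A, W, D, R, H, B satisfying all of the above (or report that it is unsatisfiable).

Case K = True:
  (H OR NOT K) forces H = True.
  (B OR NOT H) forces B = True.
  Clause (NOT B OR NOT K) is falsified — contradiction.
Case K = False:
  Clause (K) is falsified — contradiction.
Both cases fail, so the formula is unsatisfiable.

Unsatisfiable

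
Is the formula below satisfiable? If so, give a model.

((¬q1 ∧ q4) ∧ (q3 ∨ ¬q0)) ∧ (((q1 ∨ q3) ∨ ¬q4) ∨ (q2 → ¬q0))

q0 = False, q1 = False, q2 = True, q3 = False, q4 = True

  (¬q1 ∧ q4) ∧ (q3 ∨ ¬q0) = True
    ¬q1 ∧ q4 = True
      ¬q1 = True
    q3 ∨ ¬q0 = True
      ¬q0 = True
  ((q1 ∨ q3) ∨ ¬q4) ∨ (q2 → ¬q0) = True
    (q1 ∨ q3) ∨ ¬q4 = False
      q1 ∨ q3 = False
      ¬q4 = False
    q2 → ¬q0 = True
      ¬q0 = True
Both conjuncts True, so the formula holds.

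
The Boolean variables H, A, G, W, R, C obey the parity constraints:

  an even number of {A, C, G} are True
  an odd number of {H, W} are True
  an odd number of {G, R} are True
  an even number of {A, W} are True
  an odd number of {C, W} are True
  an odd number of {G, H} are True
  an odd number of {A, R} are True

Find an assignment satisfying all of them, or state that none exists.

H = False; A = True; G = True; W = True; R = False; C = False

{A, C, G}: 2 true → even ✓
{H, W}: 1 true → odd ✓
{G, R}: 1 true → odd ✓
{A, W}: 2 true → even ✓
{C, W}: 1 true → odd ✓
{G, H}: 1 true → odd ✓
{A, R}: 1 true → odd ✓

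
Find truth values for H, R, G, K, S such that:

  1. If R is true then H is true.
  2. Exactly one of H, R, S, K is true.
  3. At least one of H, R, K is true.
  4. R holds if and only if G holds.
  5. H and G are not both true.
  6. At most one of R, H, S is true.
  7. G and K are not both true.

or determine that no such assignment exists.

H = True; R = False; G = False; K = False; S = False

  (1) R=F ⇒ H: vacuous ✓
  (2) {H, R, S, K}: 1 true — exactly one ✓
  (3) {H, R, K}: 1 true — at least one ✓
  (4) R=F, G=F — same ✓
  (5) H=T, G=F — not both ✓
  (6) {R, H, S}: 1 true — at most one ✓
  (7) G=F, K=F — not both ✓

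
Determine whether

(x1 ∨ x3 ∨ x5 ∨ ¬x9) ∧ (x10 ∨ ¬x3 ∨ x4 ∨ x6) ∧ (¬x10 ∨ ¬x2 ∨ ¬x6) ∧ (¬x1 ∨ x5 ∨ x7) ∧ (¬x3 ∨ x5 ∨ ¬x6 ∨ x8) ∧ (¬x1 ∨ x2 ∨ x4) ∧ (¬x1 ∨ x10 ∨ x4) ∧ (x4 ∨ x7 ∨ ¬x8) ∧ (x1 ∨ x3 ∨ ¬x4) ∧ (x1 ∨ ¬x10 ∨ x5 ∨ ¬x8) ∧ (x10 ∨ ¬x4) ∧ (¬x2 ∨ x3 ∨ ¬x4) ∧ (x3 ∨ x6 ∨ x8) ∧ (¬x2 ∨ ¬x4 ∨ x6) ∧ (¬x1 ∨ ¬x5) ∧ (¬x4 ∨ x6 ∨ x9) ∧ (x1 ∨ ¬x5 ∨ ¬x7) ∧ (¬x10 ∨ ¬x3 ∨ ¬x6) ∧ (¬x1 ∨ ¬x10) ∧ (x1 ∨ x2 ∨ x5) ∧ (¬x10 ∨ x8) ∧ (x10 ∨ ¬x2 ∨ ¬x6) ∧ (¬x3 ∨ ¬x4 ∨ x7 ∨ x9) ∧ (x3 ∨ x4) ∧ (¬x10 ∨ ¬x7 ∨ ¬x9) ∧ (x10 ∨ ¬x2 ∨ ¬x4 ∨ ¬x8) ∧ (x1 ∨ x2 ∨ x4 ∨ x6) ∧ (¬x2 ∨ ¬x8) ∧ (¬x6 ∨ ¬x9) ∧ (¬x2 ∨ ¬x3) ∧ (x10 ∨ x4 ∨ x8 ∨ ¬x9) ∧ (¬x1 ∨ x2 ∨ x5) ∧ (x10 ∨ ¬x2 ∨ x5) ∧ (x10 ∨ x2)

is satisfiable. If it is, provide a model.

Try x1 = True:
  (¬x1 ∨ ¬x5) forces x5 = False.
  (¬x1 ∨ x5 ∨ x7) forces x7 = True.
  (¬x1 ∨ ¬x10) forces x10 = False.
  (¬x1 ∨ x10 ∨ x4) forces x4 = True.
  clause (x10 ∨ ¬x4) is falsified — backtrack.
So x1 = False.
Set x2 = False.
  then (x1 ∨ x2 ∨ x5) forces x5 = True.
  then (x10 ∨ x2) forces x10 = True.
  then (x1 ∨ ¬x5 ∨ ¬x7) forces x7 = False.
  then (¬x10 ∨ x8) forces x8 = True.
  then (x4 ∨ x7 ∨ ¬x8) forces x4 = True.
  then (x1 ∨ x3 ∨ ¬x4) forces x3 = True.
  then (¬x10 ∨ ¬x3 ∨ ¬x6) forces x6 = False.
  then (¬x3 ∨ ¬x4 ∨ x7 ∨ x9) forces x9 = True.
All clauses satisfied.

x1 = False, x2 = False, x3 = True, x4 = True, x5 = True, x6 = False, x7 = False, x8 = True, x9 = True, x10 = True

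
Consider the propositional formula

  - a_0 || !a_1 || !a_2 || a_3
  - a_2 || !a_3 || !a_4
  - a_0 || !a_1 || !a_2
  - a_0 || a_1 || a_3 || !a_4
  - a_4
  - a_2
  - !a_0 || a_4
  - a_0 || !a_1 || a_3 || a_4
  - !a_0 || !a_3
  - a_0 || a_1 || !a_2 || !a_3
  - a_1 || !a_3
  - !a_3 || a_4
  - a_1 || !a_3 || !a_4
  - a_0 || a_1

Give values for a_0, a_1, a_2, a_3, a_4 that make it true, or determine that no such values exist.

Unit clause (a_4) forces a_4 = True.
Unit clause (a_2) forces a_2 = True.
Try a_0 = False:
  (a_0 || !a_1 || !a_2) forces a_1 = False.
  clause (a_0 || a_1) is falsified — backtrack.
So a_0 = True.
  then (!a_0 || !a_3) forces a_3 = False.
Set a_1 = False.
All clauses satisfied.

a_0: True, a_1: False, a_2: True, a_3: False, a_4: True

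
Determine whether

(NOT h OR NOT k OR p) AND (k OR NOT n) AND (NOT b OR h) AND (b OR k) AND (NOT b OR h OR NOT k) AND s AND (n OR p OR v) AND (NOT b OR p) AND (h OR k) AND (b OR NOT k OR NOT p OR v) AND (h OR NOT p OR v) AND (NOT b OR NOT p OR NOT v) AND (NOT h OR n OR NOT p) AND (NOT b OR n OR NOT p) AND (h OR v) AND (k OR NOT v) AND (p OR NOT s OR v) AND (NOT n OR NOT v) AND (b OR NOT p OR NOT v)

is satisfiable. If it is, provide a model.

k: True, n: False, b: False, p: False, v: True, h: False, s: True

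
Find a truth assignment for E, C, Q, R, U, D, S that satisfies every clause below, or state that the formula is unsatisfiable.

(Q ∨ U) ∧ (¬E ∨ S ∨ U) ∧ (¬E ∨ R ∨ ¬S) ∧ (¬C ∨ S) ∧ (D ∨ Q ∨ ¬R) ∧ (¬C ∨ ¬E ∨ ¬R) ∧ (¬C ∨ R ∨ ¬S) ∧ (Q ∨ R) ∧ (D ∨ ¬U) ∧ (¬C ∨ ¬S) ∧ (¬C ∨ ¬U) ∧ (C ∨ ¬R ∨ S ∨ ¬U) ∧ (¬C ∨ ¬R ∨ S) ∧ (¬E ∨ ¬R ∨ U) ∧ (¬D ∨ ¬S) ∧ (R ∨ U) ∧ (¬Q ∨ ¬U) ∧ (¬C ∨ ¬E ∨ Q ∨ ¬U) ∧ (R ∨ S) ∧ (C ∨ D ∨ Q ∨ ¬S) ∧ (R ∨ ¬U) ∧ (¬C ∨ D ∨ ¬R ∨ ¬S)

Set E = False.
Try C = True:
  (¬C ∨ S) forces S = True.
  clause (¬C ∨ ¬S) is falsified — backtrack.
So C = False.
Try Q = False:
  (Q ∨ U) forces U = True.
  (Q ∨ R) forces R = True.
  (D ∨ Q ∨ ¬R) forces D = True.
  (C ∨ ¬R ∨ S ∨ ¬U) forces S = True.
  clause (¬D ∨ ¬S) is falsified — backtrack.
So Q = True.
  then (¬Q ∨ ¬U) forces U = False.
  then (R ∨ U) forces R = True.
Set D = False.
Set S = False.
All clauses satisfied.

E=F, C=F, Q=T, R=T, U=F, D=F, S=F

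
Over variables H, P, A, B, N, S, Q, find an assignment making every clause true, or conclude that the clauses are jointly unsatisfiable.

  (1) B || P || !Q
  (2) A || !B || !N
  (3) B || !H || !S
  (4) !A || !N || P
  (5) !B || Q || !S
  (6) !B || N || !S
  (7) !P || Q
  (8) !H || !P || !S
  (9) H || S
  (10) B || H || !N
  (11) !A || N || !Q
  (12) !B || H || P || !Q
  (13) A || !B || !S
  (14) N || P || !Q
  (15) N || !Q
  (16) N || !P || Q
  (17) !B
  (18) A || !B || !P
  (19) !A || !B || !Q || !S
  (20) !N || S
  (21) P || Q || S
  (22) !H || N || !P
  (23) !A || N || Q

Unit clause (!B) forces B = False.
Set H = False.
  then (H || S) forces S = True.
  then (B || H || !N) forces N = False.
  then (N || !Q) forces Q = False.
  then (N || !P || Q) forces P = False.
  then (!A || N || Q) forces A = False.
All clauses satisfied.

H: False, P: False, A: False, B: False, N: False, S: True, Q: False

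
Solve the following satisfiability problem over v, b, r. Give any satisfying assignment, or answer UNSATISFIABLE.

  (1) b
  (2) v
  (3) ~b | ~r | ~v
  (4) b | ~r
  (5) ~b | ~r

v=T, b=T, r=F

Unit clause (b) forces b = True.
Unit clause (v) forces v = True.
In (~b | ~r | ~v) only ~r is left, so r = False.
Check each clause:
  (b): b holds.
  (v): v holds.
  (~b | ~r | ~v): ~r holds.
  (b | ~r): b holds.
  (~b | ~r): ~r holds.
All clauses satisfied.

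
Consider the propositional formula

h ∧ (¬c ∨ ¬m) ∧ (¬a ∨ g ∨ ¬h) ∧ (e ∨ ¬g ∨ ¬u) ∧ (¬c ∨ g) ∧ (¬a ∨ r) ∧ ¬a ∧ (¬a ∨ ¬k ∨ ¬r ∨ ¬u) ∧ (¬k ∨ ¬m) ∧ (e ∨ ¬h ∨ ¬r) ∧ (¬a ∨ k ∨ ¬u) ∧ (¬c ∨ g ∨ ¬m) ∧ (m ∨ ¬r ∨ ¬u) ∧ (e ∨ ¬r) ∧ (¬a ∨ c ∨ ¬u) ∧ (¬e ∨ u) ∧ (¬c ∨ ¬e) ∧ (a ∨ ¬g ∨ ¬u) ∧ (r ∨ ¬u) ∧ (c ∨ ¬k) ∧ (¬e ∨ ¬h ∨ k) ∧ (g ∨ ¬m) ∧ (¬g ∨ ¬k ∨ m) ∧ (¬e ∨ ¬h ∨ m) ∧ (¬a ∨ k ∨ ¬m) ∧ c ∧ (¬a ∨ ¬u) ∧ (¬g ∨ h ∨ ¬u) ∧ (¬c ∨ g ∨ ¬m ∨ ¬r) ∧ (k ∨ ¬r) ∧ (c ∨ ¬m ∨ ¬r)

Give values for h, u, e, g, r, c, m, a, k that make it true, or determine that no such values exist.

h = True, u = False, e = False, g = True, r = False, c = True, m = False, a = False, k = False

Unit clause (h) forces h = True.
Unit clause (¬a) forces a = False.
Unit clause (c) forces c = True.
In (¬c ∨ ¬m) only ¬m is left, so m = False.
In (¬c ∨ g) only g is left, so g = True.
In (¬c ∨ ¬e) only ¬e is left, so e = False.
In (a ∨ ¬g ∨ ¬u) only ¬u is left, so u = False.
In (¬g ∨ ¬k ∨ m) only ¬k is left, so k = False.
In (k ∨ ¬r) only ¬r is left, so r = False.
All clauses satisfied.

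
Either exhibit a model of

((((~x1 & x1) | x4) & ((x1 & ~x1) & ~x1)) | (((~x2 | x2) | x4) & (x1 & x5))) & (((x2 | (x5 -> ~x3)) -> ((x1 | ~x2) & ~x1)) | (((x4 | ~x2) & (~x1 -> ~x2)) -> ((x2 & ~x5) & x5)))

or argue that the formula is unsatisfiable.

x1 = True; x2 = True; x3 = False; x4 = False; x5 = True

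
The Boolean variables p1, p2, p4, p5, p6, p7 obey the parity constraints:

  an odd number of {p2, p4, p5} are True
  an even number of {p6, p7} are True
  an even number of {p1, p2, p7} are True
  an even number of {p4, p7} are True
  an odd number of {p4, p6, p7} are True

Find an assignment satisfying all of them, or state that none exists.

p1 = False, p2 = True, p4 = True, p5 = True, p6 = True, p7 = True

{p2, p4, p5}: 3 true → odd ✓
{p6, p7}: 2 true → even ✓
{p1, p2, p7}: 2 true → even ✓
{p4, p7}: 2 true → even ✓
{p4, p6, p7}: 3 true → odd ✓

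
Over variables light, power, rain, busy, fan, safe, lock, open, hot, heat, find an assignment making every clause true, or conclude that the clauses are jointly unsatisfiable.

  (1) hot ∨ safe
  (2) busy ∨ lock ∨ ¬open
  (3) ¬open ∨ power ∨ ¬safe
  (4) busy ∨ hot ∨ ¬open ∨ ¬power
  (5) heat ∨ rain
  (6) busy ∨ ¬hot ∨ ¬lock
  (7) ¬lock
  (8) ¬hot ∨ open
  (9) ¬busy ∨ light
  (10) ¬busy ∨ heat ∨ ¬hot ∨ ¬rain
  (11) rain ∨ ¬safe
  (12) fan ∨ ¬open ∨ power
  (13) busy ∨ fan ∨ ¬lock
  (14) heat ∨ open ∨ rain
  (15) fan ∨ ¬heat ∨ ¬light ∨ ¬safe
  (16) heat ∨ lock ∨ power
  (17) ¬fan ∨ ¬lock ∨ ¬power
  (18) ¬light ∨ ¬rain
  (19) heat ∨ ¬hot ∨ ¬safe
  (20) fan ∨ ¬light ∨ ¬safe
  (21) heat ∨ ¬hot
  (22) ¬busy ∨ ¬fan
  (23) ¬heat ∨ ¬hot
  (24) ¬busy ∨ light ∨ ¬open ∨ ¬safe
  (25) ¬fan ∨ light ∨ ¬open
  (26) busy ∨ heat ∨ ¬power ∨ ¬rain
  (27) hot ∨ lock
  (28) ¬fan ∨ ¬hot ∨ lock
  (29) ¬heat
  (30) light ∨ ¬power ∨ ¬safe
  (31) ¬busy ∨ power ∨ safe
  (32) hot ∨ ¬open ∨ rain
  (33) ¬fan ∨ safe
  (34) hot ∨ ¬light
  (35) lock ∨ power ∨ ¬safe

Case heat = True:
  Clause (¬heat) is falsified — contradiction.
Case heat = False:
  (heat ∨ rain) forces rain = True.
  (¬lock) forces lock = False.
  (heat ∨ lock ∨ power) forces power = True.
  (¬light ∨ ¬rain) forces light = False.
  (¬busy ∨ light) forces busy = False.
  Clause (busy ∨ heat ∨ ¬power ∨ ¬rain) is falsified — contradiction.
Both cases fail, so the formula is unsatisfiable.

No satisfying assignment exists.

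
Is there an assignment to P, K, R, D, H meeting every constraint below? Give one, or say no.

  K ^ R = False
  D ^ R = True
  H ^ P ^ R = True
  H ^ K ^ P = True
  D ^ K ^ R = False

P = True; K = True; R = True; D = False; H = True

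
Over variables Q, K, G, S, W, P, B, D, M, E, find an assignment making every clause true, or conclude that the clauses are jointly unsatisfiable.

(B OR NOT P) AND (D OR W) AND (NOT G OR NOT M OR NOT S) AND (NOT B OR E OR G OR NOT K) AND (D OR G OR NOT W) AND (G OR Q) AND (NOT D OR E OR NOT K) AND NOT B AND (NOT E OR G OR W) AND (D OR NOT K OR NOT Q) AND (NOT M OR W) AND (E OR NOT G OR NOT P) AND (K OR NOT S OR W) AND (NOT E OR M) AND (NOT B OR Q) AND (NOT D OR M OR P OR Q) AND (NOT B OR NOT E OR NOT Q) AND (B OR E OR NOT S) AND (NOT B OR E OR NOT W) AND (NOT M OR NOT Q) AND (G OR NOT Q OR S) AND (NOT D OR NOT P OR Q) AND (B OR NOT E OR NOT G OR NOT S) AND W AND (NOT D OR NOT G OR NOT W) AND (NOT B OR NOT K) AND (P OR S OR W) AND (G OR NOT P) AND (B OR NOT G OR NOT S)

Q=F, K=F, G=T, S=F, W=T, P=F, B=F, D=F, M=F, E=F

Unit clause (NOT B) forces B = False.
Unit clause (W) forces W = True.
In (B OR NOT P) only NOT P is left, so P = False.
Set Q = False.
  then (G OR Q) forces G = True.
  then (NOT D OR NOT G OR NOT W) forces D = False.
  then (B OR NOT G OR NOT S) forces S = False.
Set K = False.
Set M = False.
  then (NOT E OR M) forces E = False.
All clauses satisfied.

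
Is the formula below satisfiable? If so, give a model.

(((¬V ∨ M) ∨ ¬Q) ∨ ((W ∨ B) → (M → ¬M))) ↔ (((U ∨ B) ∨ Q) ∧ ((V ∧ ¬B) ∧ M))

Q = True, W = True, M = True, V = True, U = False, B = False

  (((¬V ∨ M) ∨ ¬Q) ∨ ((W ∨ B) → (M → ¬M))) ↔ (((U ∨ B) ∨ Q) ∧ ((V ∧ ¬B) ∧ M)) = True
    ((¬V ∨ M) ∨ ¬Q) ∨ ((W ∨ B) → (M → ¬M)) = True
      (¬V ∨ M) ∨ ¬Q = True
        ¬V ∨ M = True
          ¬V = False
        ¬Q = False
      (W ∨ B) → (M → ¬M) = False
        W ∨ B = True
        M → ¬M = False
          ¬M = False
    ((U ∨ B) ∨ Q) ∧ ((V ∧ ¬B) ∧ M) = True
      (U ∨ B) ∨ Q = True
        U ∨ B = False
      (V ∧ ¬B) ∧ M = True
        V ∧ ¬B = True
          ¬B = True
The formula evaluates to True.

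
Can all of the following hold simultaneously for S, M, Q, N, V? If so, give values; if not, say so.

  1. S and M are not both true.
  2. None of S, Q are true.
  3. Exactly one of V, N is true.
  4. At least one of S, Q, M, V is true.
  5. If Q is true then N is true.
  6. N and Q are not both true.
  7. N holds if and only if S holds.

S = False; M = True; Q = False; N = False; V = True

  (1) S=F, M=T — not both ✓
  (2) {S, Q}: 0 true — none ✓
  (3) {V, N}: 1 true — exactly one ✓
  (4) {S, Q, M, V}: 2 true — at least one ✓
  (5) Q=F ⇒ N: vacuous ✓
  (6) N=F, Q=F — not both ✓
  (7) N=F, S=F — same ✓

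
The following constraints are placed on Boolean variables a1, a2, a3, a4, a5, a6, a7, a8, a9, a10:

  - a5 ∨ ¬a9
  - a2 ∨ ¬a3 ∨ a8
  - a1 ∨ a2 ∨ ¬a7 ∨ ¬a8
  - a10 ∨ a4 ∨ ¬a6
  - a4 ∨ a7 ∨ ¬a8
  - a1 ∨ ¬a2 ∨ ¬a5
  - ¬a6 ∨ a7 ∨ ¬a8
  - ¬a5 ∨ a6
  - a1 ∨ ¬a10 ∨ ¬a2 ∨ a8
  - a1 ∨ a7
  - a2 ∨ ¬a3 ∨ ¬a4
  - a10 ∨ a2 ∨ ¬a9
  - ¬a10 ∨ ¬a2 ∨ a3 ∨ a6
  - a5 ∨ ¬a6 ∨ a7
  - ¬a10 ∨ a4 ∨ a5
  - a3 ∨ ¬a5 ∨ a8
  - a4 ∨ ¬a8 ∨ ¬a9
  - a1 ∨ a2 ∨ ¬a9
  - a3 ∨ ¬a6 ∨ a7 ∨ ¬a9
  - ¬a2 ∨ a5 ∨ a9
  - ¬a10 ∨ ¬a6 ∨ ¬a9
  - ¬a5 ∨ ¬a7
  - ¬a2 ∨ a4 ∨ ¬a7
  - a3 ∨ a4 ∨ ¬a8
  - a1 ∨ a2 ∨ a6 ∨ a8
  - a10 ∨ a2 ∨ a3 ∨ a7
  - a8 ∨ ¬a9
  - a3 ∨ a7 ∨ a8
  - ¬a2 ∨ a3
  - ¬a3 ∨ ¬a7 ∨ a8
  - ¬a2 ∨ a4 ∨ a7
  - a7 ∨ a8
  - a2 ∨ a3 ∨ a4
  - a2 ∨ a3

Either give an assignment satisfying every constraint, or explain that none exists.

a1 = True, a2 = False, a3 = True, a4 = False, a5 = False, a6 = False, a7 = True, a8 = True, a9 = False, a10 = False

Set a1 = True.
Set a2 = False.
  then (a2 ∨ a3) forces a3 = True.
  then (a2 ∨ ¬a3 ∨ a8) forces a8 = True.
  then (a2 ∨ ¬a3 ∨ ¬a4) forces a4 = False.
  then (a4 ∨ ¬a8 ∨ ¬a9) forces a9 = False.
  then (a4 ∨ a7 ∨ ¬a8) forces a7 = True.
  then (¬a5 ∨ ¬a7) forces a5 = False.
  then (¬a10 ∨ a4 ∨ a5) forces a10 = False.
  then (a10 ∨ a4 ∨ ¬a6) forces a6 = False.
All clauses satisfied.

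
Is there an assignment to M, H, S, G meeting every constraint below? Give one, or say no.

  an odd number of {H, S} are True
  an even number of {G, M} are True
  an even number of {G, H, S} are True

M: True; H: True; S: False; G: True

{H, S}: 1 true → odd ✓
{G, M}: 2 true → even ✓
{G, H, S}: 2 true → even ✓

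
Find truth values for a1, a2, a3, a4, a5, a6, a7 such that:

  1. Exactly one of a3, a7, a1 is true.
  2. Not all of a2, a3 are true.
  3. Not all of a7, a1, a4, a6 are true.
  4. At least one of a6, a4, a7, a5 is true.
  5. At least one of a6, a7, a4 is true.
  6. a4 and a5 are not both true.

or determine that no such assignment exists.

a1 = True; a2 = False; a3 = False; a4 = True; a5 = False; a6 = False; a7 = False

  (1) {a3, a7, a1}: 1 true — exactly one ✓
  (2) {a2, a3}: 0/2 true — not all ✓
  (3) {a7, a1, a4, a6}: 2/4 true — not all ✓
  (4) {a6, a4, a7, a5}: 1 true — at least one ✓
  (5) {a6, a7, a4}: 1 true — at least one ✓
  (6) a4=T, a5=F — not both ✓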